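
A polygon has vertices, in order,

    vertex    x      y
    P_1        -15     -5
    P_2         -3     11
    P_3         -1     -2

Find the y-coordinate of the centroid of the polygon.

Apply Gauss's area formula. First the cross-terms c_i = x_i·y_{i+1} − x_{i+1}·y_i:
  -180, 17, -25  ⇒  2A = -188, A = -94.
Then Σ (y_i + y_{i+1})·c_i = -752, so ȳ = -752 / (6·(-94)) = 4/3.

4/3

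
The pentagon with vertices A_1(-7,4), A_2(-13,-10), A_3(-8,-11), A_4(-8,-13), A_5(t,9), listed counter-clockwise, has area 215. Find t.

14

Write out the shoelace sum; only the two edges meeting at A_5 involve t:
2·Area = [((-8)·9 − t·(-13)) + (t·4 − (-7)·9)] + 201
       = 17·t + 192 = 430
⇒ t = 14.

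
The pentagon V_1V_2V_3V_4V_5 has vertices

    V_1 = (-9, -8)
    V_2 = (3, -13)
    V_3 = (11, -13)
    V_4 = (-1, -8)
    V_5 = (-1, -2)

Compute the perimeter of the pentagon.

50

|V_1V_2| = √((12)² + (-5)²) = √169 = 13
|V_2V_3| = √((8)² + (0)²) = √64 = 8
|V_3V_4| = √((-12)² + (5)²) = √169 = 13
|V_4V_5| = √((0)² + (6)²) = √36 = 6
|V_5V_1| = √((-8)² + (-6)²) = √100 = 10
Perimeter = 13 + 8 + 13 + 6 + 10 = 50.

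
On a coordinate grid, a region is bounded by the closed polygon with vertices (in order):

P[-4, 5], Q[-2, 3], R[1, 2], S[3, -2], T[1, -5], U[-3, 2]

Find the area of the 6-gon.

25

Apply Gauss's area formula: 2A = Σ (x_i·y_{i+1} − x_{i+1}·y_i), indices taken mod 6.
P→Q: (-4)(3) − (-2)(5) = -2
Q→R: (-2)(2) − (1)(3) = -7
R→S: (1)(-2) − (3)(2) = -8
S→T: (3)(-5) − (1)(-2) = -13
T→U: (1)(2) − (-3)(-5) = -13
U→P: (-3)(5) − (-4)(2) = -7
Σ = -50
Area = |Σ|/2 = 25.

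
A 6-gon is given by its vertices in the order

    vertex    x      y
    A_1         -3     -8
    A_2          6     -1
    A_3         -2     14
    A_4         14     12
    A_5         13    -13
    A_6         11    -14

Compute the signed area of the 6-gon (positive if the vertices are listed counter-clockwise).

Σ = (51) + (82) + (-220) + (-338) + (-39) + (-130) = -594
Signed area = Σ/2 = -297 (negative ⇒ clockwise traversal).

-297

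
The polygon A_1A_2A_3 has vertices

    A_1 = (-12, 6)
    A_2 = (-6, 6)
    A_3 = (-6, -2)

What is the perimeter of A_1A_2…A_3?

|A_1A_2| = √((6)² + (0)²) = √36 = 6
|A_2A_3| = √((0)² + (-8)²) = √64 = 8
|A_3A_1| = √((-6)² + (8)²) = √100 = 10
Perimeter = 6 + 8 + 10 = 24.

24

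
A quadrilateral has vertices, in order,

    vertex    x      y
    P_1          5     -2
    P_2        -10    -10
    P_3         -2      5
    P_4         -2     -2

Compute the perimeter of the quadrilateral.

48

|P_1P_2| = √((-15)² + (-8)²) = √289 = 17
|P_2P_3| = √((8)² + (15)²) = √289 = 17
|P_3P_4| = √((0)² + (-7)²) = √49 = 7
|P_4P_1| = √((7)² + (0)²) = √49 = 7
Perimeter = 17 + 17 + 7 + 7 = 48.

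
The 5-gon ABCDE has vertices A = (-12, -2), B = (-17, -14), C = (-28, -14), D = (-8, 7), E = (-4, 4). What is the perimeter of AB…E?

|AB| = √((-5)² + (-12)²) = √169 = 13
|BC| = √((-11)² + (0)²) = √121 = 11
|CD| = √((20)² + (21)²) = √841 = 29
|DE| = √((4)² + (-3)²) = √25 = 5
|EA| = √((-8)² + (-6)²) = √100 = 10
Perimeter = 13 + 11 + 29 + 5 + 10 = 68.

68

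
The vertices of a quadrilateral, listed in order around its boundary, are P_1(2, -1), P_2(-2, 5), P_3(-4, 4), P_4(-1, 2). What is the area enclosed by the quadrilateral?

Σ = (8) + (12) + (-4) + (-3) = 13
Area = |Σ|/2 = 6.5.

6.5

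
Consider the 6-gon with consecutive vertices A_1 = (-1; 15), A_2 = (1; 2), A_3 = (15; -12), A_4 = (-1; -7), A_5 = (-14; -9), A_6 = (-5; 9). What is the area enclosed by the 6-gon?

251

Apply the shoelace formula: 2A = Σ (x_i·y_{i+1} − x_{i+1}·y_i), indices taken mod 6.
Cross-terms: -17, -42, -117, -89, -171, -66  ⇒  Σ = -502
Area = |Σ|/2 = 251.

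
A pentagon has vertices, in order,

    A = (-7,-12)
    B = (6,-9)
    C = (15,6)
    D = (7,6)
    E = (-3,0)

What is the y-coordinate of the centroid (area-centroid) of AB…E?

-43/17

Apply the shoelace formula. First the cross-terms c_i = x_i·y_{i+1} − x_{i+1}·y_i:
  135, 171, 48, 18, 36  ⇒  2A = 408, A = 204.
Then Σ (y_i + y_{i+1})·c_i = -3096, so ȳ = -3096 / (6·204) = -43/17.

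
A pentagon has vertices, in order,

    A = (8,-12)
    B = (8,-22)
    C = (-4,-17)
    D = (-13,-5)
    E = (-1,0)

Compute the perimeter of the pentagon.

|AB| = √((0)² + (-10)²) = √100 = 10
|BC| = √((-12)² + (5)²) = √169 = 13
|CD| = √((-9)² + (12)²) = √225 = 15
|DE| = √((12)² + (5)²) = √169 = 13
|EA| = √((9)² + (-12)²) = √225 = 15
Perimeter = 10 + 13 + 15 + 13 + 15 = 66.

66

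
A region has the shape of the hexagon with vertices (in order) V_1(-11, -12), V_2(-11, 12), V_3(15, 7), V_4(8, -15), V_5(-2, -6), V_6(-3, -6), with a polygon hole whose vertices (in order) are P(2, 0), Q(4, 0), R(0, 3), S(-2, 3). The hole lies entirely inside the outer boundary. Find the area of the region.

452

Outer boundary:
Apply the shoelace formula: 2A = Σ (x_i·y_{i+1} − x_{i+1}·y_i), indices taken mod 6.
Σ = (-264) + (-257) + (-281) + (-78) + (-6) + (-30) = -916
Area = |Σ|/2 = 458.
Hole:
P→Q: (2)(0) − (4)(0) = 0
Q→R: (4)(3) − (0)(0) = 12
R→S: (0)(3) − (-2)(3) = 6
S→P: (-2)(0) − (2)(3) = -6
Σ = 12
Area = |Σ|/2 = 6.
Net area = 458 − 6 = 452.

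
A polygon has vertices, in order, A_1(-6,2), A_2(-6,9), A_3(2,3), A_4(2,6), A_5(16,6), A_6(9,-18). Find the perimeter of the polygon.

|A_1A_2| = √((0)² + (7)²) = √49 = 7
|A_2A_3| = √((8)² + (-6)²) = √100 = 10
|A_3A_4| = √((0)² + (3)²) = √9 = 3
|A_4A_5| = √((14)² + (0)²) = √196 = 14
|A_5A_6| = √((-7)² + (-24)²) = √625 = 25
|A_6A_1| = √((-15)² + (20)²) = √625 = 25
Perimeter = 7 + 10 + 3 + 14 + 25 + 25 = 84.

84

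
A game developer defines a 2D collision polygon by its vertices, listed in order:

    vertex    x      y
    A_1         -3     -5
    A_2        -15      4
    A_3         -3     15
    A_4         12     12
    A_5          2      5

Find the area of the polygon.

237.5

Σ = (-87) + (-213) + (-216) + (36) + (5) = -475
Area = |Σ|/2 = 237.5.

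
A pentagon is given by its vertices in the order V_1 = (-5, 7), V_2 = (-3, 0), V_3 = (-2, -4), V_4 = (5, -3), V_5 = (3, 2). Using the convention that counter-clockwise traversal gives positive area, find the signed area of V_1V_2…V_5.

54.5

V_1→V_2: (-5)(0) − (-3)(7) = 21
V_2→V_3: (-3)(-4) − (-2)(0) = 12
V_3→V_4: (-2)(-3) − (5)(-4) = 26
V_4→V_5: (5)(2) − (3)(-3) = 19
V_5→V_1: (3)(7) − (-5)(2) = 31
Σ = 109
Signed area = Σ/2 = 54.5 (positive ⇒ counter-clockwise traversal).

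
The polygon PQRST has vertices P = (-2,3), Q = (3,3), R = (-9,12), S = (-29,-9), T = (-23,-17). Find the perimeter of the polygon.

|PQ| = √((5)² + (0)²) = √25 = 5
|QR| = √((-12)² + (9)²) = √225 = 15
|RS| = √((-20)² + (-21)²) = √841 = 29
|ST| = √((6)² + (-8)²) = √100 = 10
|TP| = √((21)² + (20)²) = √841 = 29
Perimeter = 5 + 15 + 29 + 10 + 29 = 88.

88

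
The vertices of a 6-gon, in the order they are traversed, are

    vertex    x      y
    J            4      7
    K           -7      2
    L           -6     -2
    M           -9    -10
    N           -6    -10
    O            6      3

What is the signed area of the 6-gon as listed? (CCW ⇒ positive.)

113.5

Apply the surveyor's formula: 2A = Σ (x_i·y_{i+1} − x_{i+1}·y_i), indices taken mod 6.
Cross-terms: 57, 26, 42, 30, 42, 30  ⇒  Σ = 227
Signed area = Σ/2 = 113.5 (positive ⇒ counter-clockwise traversal).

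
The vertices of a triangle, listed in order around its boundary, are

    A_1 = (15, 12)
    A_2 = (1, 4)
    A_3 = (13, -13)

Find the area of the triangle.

167

Apply the shoelace (surveyor's) formula: 2A = Σ (x_i·y_{i+1} − x_{i+1}·y_i), indices taken mod 3.
Σ = (48) + (-65) + (351) = 334
Area = |Σ|/2 = 167.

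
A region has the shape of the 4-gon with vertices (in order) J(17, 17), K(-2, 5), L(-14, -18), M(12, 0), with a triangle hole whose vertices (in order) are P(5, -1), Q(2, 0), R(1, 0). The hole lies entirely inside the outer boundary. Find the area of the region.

Outer boundary:
Apply the shoelace formula: 2A = Σ (x_i·y_{i+1} − x_{i+1}·y_i), indices taken mod 4.
Σ = (119) + (106) + (216) + (204) = 645
Area = |Σ|/2 = 322.5.
Hole:
Apply the shoelace (surveyor's) formula: 2A = Σ (x_i·y_{i+1} − x_{i+1}·y_i), indices taken mod 3.
Cross-terms: 2, 0, -1  ⇒  Σ = 1
Area = |Σ|/2 = 0.5.
Net area = 322.5 − 0.5 = 322.

322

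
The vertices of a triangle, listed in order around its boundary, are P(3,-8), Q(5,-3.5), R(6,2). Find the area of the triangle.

P→Q: (3)(-3.5) − (5)(-8) = 29.5
Q→R: (5)(2) − (6)(-3.5) = 31
R→P: (6)(-8) − (3)(2) = -54
Σ = 6.5
Area = |Σ|/2 = 3.25.

3.25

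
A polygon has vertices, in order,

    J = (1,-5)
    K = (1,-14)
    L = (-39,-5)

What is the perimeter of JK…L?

90

|JK| = √((0)² + (-9)²) = √81 = 9
|KL| = √((-40)² + (9)²) = √1681 = 41
|LJ| = √((40)² + (0)²) = √1600 = 40
Perimeter = 9 + 41 + 40 = 90.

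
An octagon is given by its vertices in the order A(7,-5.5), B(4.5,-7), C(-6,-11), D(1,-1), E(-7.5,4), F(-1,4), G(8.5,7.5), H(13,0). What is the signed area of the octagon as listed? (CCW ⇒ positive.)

Σ = (-24.25) + (-91.5) + (17) + (-3.5) + (-26) + (-41.5) + (-97.5) + (-71.5) = -338.75
Signed area = Σ/2 = -169.375 (negative ⇒ clockwise traversal).

-169.375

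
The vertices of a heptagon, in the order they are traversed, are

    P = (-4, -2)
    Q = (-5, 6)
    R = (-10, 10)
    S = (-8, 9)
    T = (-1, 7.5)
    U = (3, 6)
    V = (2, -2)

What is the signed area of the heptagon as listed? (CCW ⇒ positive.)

Apply Gauss's area formula: 2A = Σ (x_i·y_{i+1} − x_{i+1}·y_i), indices taken mod 7.
P→Q: (-4)(6) − (-5)(-2) = -34
Q→R: (-5)(10) − (-10)(6) = 10
R→S: (-10)(9) − (-8)(10) = -10
S→T: (-8)(7.5) − (-1)(9) = -51
T→U: (-1)(6) − (3)(7.5) = -28.5
U→V: (3)(-2) − (2)(6) = -18
V→P: (2)(-2) − (-4)(-2) = -12
Σ = -143.5
Signed area = Σ/2 = -71.75 (negative ⇒ clockwise traversal).

-71.75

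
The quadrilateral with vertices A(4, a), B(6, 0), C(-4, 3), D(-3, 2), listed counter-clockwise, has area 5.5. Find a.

0

Write out the shoelace sum; only the two edges meeting at A involve a:
2·Area = [((-3)·a − 4·2) + (4·0 − 6·a)] + 19
       = -9·a + 11 = 11
⇒ a = 0.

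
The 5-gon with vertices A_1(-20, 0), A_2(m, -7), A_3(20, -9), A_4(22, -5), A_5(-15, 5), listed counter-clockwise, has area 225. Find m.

7

Write out the shoelace sum; only the two edges meeting at A_2 involve m:
2·Area = [((-20)·(-7) − m·0) + (m·(-9) − 20·(-7))] + 233
       = -9·m + 513 = 450
⇒ m = 7.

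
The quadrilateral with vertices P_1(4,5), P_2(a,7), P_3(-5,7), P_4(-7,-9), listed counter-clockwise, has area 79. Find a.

The doubled signed area Σ (x_i y_{i+1} − x_{i+1} y_i) is linear in a.
With a=0 it equals 158; the coefficient of a is 2 (from the two edges through P_2).
So 2·a + 158 = 2·79 = 158 ⇒ a = 0.

0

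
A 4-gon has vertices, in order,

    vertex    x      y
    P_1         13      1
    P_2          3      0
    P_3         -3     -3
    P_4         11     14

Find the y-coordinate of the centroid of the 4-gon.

55/12

Apply Gauss's area formula. First the cross-terms c_i = x_i·y_{i+1} − x_{i+1}·y_i:
  -3, -9, -9, -171  ⇒  2A = -192, A = -96.
Then Σ (y_i + y_{i+1})·c_i = -2640, so ȳ = -2640 / (6·(-96)) = 55/12.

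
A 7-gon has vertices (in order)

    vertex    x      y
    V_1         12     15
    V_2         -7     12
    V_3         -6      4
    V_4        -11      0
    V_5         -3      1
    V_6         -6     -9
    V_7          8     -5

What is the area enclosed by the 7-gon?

320.5

V_1→V_2: (12)(12) − (-7)(15) = 249
V_2→V_3: (-7)(4) − (-6)(12) = 44
V_3→V_4: (-6)(0) − (-11)(4) = 44
V_4→V_5: (-11)(1) − (-3)(0) = -11
V_5→V_6: (-3)(-9) − (-6)(1) = 33
V_6→V_7: (-6)(-5) − (8)(-9) = 102
V_7→V_1: (8)(15) − (12)(-5) = 180
Σ = 641
Area = |Σ|/2 = 320.5.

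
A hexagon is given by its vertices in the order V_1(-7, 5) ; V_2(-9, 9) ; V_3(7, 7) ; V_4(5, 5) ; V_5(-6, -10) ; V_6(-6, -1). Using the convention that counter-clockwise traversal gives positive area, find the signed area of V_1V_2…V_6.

-127.5

Apply the surveyor's formula: 2A = Σ (x_i·y_{i+1} − x_{i+1}·y_i), indices taken mod 6.
Σ = (-18) + (-126) + (0) + (-20) + (-54) + (-37) = -255
Signed area = Σ/2 = -127.5 (negative ⇒ clockwise traversal).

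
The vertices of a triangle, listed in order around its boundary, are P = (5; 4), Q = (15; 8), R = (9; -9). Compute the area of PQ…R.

Σ = (-20) + (-207) + (81) = -146
Area = |Σ|/2 = 73.

73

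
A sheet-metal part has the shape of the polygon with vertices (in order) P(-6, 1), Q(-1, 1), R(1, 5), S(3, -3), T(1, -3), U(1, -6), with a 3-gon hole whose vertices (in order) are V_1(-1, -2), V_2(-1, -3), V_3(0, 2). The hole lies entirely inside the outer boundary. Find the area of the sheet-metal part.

Outer boundary:
P→Q: (-6)(1) − (-1)(1) = -5
Q→R: (-1)(5) − (1)(1) = -6
R→S: (1)(-3) − (3)(5) = -18
S→T: (3)(-3) − (1)(-3) = -6
T→U: (1)(-6) − (1)(-3) = -3
U→P: (1)(1) − (-6)(-6) = -35
Σ = -73
Area = |Σ|/2 = 36.5.
Hole:
Apply the shoelace formula: 2A = Σ (x_i·y_{i+1} − x_{i+1}·y_i), indices taken mod 3.
Σ = (1) + (-2) + (2) = 1
Area = |Σ|/2 = 0.5.
Net area = 36.5 − 0.5 = 36.

36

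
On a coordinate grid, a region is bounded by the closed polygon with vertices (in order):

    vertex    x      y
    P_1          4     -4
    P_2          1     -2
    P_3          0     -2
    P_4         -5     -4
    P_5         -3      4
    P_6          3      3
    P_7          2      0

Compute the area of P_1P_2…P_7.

P_1→P_2: (4)(-2) − (1)(-4) = -4
P_2→P_3: (1)(-2) − (0)(-2) = -2
P_3→P_4: (0)(-4) − (-5)(-2) = -10
P_4→P_5: (-5)(4) − (-3)(-4) = -32
P_5→P_6: (-3)(3) − (3)(4) = -21
P_6→P_7: (3)(0) − (2)(3) = -6
P_7→P_1: (2)(-4) − (4)(0) = -8
Σ = -83
Area = |Σ|/2 = 41.5.

41.5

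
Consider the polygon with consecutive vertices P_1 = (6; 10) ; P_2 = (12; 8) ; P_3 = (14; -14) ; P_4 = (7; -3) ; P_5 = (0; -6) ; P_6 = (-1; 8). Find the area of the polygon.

201

Σ = (-72) + (-280) + (56) + (-42) + (-6) + (-58) = -402
Area = |Σ|/2 = 201.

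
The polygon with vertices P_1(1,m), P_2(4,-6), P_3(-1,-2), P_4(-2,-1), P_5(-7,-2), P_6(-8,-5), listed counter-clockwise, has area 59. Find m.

Write out the shoelace sum; only the two edges meeting at P_1 involve m:
2·Area = [((-8)·m − 1·(-5)) + (1·(-6) − 4·m)] + -1
       = -12·m + -2 = 118
⇒ m = -10.

-10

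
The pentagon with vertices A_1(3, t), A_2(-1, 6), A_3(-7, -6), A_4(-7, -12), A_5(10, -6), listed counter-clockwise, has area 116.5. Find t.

The doubled signed area Σ (x_i y_{i+1} − x_{i+1} y_i) is linear in t.
With t=0 it equals 288; the coefficient of t is 11 (from the two edges through A_1).
So 11·t + 288 = 2·116.5 = 233 ⇒ t = -5.

-5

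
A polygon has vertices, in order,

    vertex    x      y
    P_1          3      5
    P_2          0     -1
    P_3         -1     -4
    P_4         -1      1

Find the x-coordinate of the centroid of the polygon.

Apply Gauss's area formula. First the cross-terms c_i = x_i·y_{i+1} − x_{i+1}·y_i:
  -3, -1, -5, -8  ⇒  2A = -17, A = -8.5.
Then Σ (x_i + x_{i+1})·c_i = -14, so x̄ = -14 / (6·(-8.5)) = 14/51.

14/51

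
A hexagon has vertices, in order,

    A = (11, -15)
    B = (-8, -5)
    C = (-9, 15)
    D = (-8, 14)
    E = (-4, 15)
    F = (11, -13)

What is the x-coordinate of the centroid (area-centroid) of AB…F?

-125/109

Apply the surveyor's formula. First the cross-terms c_i = x_i·y_{i+1} − x_{i+1}·y_i:
  -175, -165, -6, -64, -113, -22  ⇒  2A = -545, A = -272.5.
Then Σ (x_i + x_{i+1})·c_i = 1875, so x̄ = 1875 / (6·(-272.5)) = -125/109.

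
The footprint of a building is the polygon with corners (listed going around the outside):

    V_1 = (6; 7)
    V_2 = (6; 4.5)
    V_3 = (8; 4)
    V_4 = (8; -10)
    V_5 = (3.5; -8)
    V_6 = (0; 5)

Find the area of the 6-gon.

90.25

Cross-terms: -15, -12, -112, -29, 17.5, -30  ⇒  Σ = -180.5
Area = |Σ|/2 = 90.25.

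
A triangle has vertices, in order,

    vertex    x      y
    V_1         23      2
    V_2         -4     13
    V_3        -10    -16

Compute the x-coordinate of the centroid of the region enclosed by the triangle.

Apply Gauss's area formula. First the cross-terms c_i = x_i·y_{i+1} − x_{i+1}·y_i:
  307, 194, 348  ⇒  2A = 849, A = 424.5.
Then Σ (x_i + x_{i+1})·c_i = 7641, so x̄ = 7641 / (6·424.5) = 3.

3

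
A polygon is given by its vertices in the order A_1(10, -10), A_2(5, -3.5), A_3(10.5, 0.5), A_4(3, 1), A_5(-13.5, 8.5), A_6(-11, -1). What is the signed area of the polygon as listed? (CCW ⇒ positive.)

Apply Gauss's area formula: 2A = Σ (x_i·y_{i+1} − x_{i+1}·y_i), indices taken mod 6.
Σ = (15) + (39.25) + (9) + (39) + (107) + (120) = 329.25
Signed area = Σ/2 = 164.625 (positive ⇒ counter-clockwise traversal).

164.625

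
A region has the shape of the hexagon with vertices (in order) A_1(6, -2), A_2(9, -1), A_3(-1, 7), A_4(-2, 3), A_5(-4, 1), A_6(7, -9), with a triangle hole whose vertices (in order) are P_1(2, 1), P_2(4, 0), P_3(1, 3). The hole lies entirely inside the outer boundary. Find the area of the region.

80.5

Outer boundary:
Apply Gauss's area formula: 2A = Σ (x_i·y_{i+1} − x_{i+1}·y_i), indices taken mod 6.
Σ = (12) + (62) + (11) + (10) + (29) + (40) = 164
Area = |Σ|/2 = 82.
Hole:
Apply Gauss's area formula: 2A = Σ (x_i·y_{i+1} − x_{i+1}·y_i), indices taken mod 3.
Cross-terms: -4, 12, -5  ⇒  Σ = 3
Area = |Σ|/2 = 1.5.
Net area = 82 − 1.5 = 80.5.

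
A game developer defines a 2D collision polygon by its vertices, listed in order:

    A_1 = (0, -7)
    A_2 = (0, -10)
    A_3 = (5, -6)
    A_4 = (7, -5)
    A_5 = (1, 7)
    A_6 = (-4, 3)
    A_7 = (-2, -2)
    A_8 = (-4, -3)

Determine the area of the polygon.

Apply the surveyor's formula: 2A = Σ (x_i·y_{i+1} − x_{i+1}·y_i), indices taken mod 8.
Σ = (0) + (50) + (17) + (54) + (31) + (14) + (-2) + (28) = 192
Area = |Σ|/2 = 96.

96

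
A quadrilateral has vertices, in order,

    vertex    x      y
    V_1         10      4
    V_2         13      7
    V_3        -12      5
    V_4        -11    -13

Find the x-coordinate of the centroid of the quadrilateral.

Apply the shoelace formula. First the cross-terms c_i = x_i·y_{i+1} − x_{i+1}·y_i:
  18, 149, 211, 86  ⇒  2A = 464, A = 232.
Then Σ (x_i + x_{i+1})·c_i = -4376, so x̄ = -4376 / (6·232) = -547/174.

-547/174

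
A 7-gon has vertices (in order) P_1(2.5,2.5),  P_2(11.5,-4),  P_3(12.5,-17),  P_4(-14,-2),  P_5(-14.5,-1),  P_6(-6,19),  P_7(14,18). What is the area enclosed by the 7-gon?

563.875

Apply the shoelace formula: 2A = Σ (x_i·y_{i+1} − x_{i+1}·y_i), indices taken mod 7.
Σ = (-38.75) + (-145.5) + (-263) + (-15) + (-281.5) + (-374) + (-10) = -1127.75
Area = |Σ|/2 = 563.875.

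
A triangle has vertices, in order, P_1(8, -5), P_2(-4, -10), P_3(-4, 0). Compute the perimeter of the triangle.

36

|P_1P_2| = √((-12)² + (-5)²) = √169 = 13
|P_2P_3| = √((0)² + (10)²) = √100 = 10
|P_3P_1| = √((12)² + (-5)²) = √169 = 13
Perimeter = 13 + 10 + 13 = 36.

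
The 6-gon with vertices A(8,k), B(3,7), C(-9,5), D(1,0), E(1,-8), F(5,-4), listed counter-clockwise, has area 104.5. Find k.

10

The doubled signed area Σ (x_i y_{i+1} − x_{i+1} y_i) is linear in k.
With k=0 it equals 189; the coefficient of k is 2 (from the two edges through A).
So 2·k + 189 = 2·104.5 = 209 ⇒ k = 10.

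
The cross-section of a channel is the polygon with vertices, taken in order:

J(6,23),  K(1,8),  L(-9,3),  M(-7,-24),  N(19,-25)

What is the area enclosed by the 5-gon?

777.5

J→K: (6)(8) − (1)(23) = 25
K→L: (1)(3) − (-9)(8) = 75
L→M: (-9)(-24) − (-7)(3) = 237
M→N: (-7)(-25) − (19)(-24) = 631
N→J: (19)(23) − (6)(-25) = 587
Σ = 1555
Area = |Σ|/2 = 777.5.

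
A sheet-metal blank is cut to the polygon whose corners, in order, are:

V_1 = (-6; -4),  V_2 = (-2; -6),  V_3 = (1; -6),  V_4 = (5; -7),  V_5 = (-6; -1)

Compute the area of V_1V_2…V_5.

20

Cross-terms: 28, 18, 23, -47, 18  ⇒  Σ = 40
Area = |Σ|/2 = 20.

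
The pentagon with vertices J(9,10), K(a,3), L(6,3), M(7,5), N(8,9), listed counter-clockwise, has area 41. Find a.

Write out the shoelace sum; only the two edges meeting at K involve a:
2·Area = [(9·3 − a·10) + (a·3 − 6·3)] + 31
       = -7·a + 40 = 82
⇒ a = -6.

-6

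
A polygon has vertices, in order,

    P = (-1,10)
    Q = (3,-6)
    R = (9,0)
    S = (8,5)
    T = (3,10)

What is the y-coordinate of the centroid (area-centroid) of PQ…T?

Apply the surveyor's formula. First the cross-terms c_i = x_i·y_{i+1} − x_{i+1}·y_i:
  -24, 54, 45, 65, 40  ⇒  2A = 180, A = 90.
Then Σ (y_i + y_{i+1})·c_i = 1580, so ȳ = 1580 / (6·90) = 79/27.

79/27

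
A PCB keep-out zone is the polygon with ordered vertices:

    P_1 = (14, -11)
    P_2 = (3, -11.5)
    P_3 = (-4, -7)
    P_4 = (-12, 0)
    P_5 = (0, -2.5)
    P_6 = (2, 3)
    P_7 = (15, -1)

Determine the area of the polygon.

221

Apply Gauss's area formula: 2A = Σ (x_i·y_{i+1} − x_{i+1}·y_i), indices taken mod 7.
P_1→P_2: (14)(-11.5) − (3)(-11) = -128
P_2→P_3: (3)(-7) − (-4)(-11.5) = -67
P_3→P_4: (-4)(0) − (-12)(-7) = -84
P_4→P_5: (-12)(-2.5) − (0)(0) = 30
P_5→P_6: (0)(3) − (2)(-2.5) = 5
P_6→P_7: (2)(-1) − (15)(3) = -47
P_7→P_1: (15)(-11) − (14)(-1) = -151
Σ = -442
Area = |Σ|/2 = 221.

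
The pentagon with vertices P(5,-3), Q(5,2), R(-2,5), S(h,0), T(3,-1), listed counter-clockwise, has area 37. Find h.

-4

Write out the shoelace sum; only the two edges meeting at S involve h:
2·Area = [((-2)·0 − h·5) + (h·(-1) − 3·0)] + 50
       = -6·h + 50 = 74
⇒ h = -4.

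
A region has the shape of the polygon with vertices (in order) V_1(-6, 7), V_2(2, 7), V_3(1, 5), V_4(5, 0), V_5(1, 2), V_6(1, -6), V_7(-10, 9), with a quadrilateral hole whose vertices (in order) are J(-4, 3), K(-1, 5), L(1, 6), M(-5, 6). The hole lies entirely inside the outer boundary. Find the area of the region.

Outer boundary:
Cross-terms: -56, 3, -25, 10, -8, -51, -16  ⇒  Σ = -143
Area = |Σ|/2 = 71.5.
Hole:
Apply the surveyor's formula: 2A = Σ (x_i·y_{i+1} − x_{i+1}·y_i), indices taken mod 4.
Σ = (-17) + (-11) + (36) + (9) = 17
Area = |Σ|/2 = 8.5.
Net area = 71.5 − 8.5 = 63.

63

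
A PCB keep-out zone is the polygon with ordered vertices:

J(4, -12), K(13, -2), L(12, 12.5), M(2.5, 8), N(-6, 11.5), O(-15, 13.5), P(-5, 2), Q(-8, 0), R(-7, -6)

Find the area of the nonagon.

388.5

Apply the shoelace (surveyor's) formula: 2A = Σ (x_i·y_{i+1} − x_{i+1}·y_i), indices taken mod 9.
Σ = (148) + (186.5) + (64.75) + (76.75) + (91.5) + (37.5) + (16) + (48) + (108) = 777
Area = |Σ|/2 = 388.5.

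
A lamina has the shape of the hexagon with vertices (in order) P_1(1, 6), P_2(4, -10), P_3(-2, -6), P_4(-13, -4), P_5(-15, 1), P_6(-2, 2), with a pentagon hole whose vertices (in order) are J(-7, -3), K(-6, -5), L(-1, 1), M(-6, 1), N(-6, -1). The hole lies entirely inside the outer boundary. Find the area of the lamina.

Outer boundary:
Apply Gauss's area formula: 2A = Σ (x_i·y_{i+1} − x_{i+1}·y_i), indices taken mod 6.
Σ = (-34) + (-44) + (-70) + (-73) + (-28) + (-14) = -263
Area = |Σ|/2 = 131.5.
Hole:
Apply the shoelace (surveyor's) formula: 2A = Σ (x_i·y_{i+1} − x_{i+1}·y_i), indices taken mod 5.
J→K: (-7)(-5) − (-6)(-3) = 17
K→L: (-6)(1) − (-1)(-5) = -11
L→M: (-1)(1) − (-6)(1) = 5
M→N: (-6)(-1) − (-6)(1) = 12
N→J: (-6)(-3) − (-7)(-1) = 11
Σ = 34
Area = |Σ|/2 = 17.
Net area = 131.5 − 17 = 114.5.

114.5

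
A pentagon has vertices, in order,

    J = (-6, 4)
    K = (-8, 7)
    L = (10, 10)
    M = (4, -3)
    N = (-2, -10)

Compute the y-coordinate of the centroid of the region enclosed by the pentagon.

268/129

Apply Gauss's area formula. First the cross-terms c_i = x_i·y_{i+1} − x_{i+1}·y_i:
  -10, -150, -70, -46, -68  ⇒  2A = -344, A = -172.
Then Σ (y_i + y_{i+1})·c_i = -2144, so ȳ = -2144 / (6·(-172)) = 268/129.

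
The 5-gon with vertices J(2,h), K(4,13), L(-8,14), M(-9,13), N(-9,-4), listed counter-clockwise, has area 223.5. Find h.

The doubled signed area Σ (x_i y_{i+1} − x_{i+1} y_i) is linear in h.
With h=0 it equals 369; the coefficient of h is -13 (from the two edges through J).
So -13·h + 369 = 2·223.5 = 447 ⇒ h = -6.

-6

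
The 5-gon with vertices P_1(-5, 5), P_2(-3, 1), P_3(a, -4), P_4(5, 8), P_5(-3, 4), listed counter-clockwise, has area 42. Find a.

The doubled signed area Σ (x_i y_{i+1} − x_{i+1} y_i) is linear in a.
With a=0 it equals 91; the coefficient of a is 7 (from the two edges through P_3).
So 7·a + 91 = 2·42 = 84 ⇒ a = -1.

-1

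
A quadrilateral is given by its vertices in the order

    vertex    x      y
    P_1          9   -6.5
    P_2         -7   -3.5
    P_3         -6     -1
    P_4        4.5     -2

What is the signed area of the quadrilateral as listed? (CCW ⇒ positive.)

-42.875

Apply Gauss's area formula: 2A = Σ (x_i·y_{i+1} − x_{i+1}·y_i), indices taken mod 4.
Cross-terms: -77, -14, 16.5, -11.25  ⇒  Σ = -85.75
Signed area = Σ/2 = -42.875 (negative ⇒ clockwise traversal).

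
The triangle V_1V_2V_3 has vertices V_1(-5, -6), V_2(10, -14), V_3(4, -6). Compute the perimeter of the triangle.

|V_1V_2| = √((15)² + (-8)²) = √289 = 17
|V_2V_3| = √((-6)² + (8)²) = √100 = 10
|V_3V_1| = √((-9)² + (0)²) = √81 = 9
Perimeter = 17 + 10 + 9 = 36.

36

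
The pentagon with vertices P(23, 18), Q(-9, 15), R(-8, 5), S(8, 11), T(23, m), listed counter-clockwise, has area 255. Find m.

7

Write out the shoelace sum; only the two edges meeting at T involve m:
2·Area = [(8·m − 23·11) + (23·18 − 23·m)] + 454
       = -15·m + 615 = 510
⇒ m = 7.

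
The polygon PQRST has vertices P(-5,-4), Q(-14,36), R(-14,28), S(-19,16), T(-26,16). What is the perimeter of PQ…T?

|PQ| = √((-9)² + (40)²) = √1681 = 41
|QR| = √((0)² + (-8)²) = √64 = 8
|RS| = √((-5)² + (-12)²) = √169 = 13
|ST| = √((-7)² + (0)²) = √49 = 7
|TP| = √((21)² + (-20)²) = √841 = 29
Perimeter = 41 + 8 + 13 + 7 + 29 = 98.

98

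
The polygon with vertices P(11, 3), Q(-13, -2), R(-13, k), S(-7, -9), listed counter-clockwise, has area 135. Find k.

-14

Write out the shoelace sum; only the two edges meeting at R involve k:
2·Area = [((-13)·k − (-13)·(-2)) + ((-13)·(-9) − (-7)·k)] + 95
       = -6·k + 186 = 270
⇒ k = -14.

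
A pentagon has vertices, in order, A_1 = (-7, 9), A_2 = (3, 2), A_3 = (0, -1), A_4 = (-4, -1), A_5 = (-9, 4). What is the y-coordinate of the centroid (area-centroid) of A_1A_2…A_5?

605/189

Apply the surveyor's formula. First the cross-terms c_i = x_i·y_{i+1} − x_{i+1}·y_i:
  -41, -3, -4, -25, -53  ⇒  2A = -126, A = -63.
Then Σ (y_i + y_{i+1})·c_i = -1210, so ȳ = -1210 / (6·(-63)) = 605/189.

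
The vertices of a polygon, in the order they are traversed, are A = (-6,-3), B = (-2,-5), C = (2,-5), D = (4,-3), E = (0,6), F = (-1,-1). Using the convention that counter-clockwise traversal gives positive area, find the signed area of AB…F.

42.5

Apply the shoelace formula: 2A = Σ (x_i·y_{i+1} − x_{i+1}·y_i), indices taken mod 6.
Σ = (24) + (20) + (14) + (24) + (6) + (-3) = 85
Signed area = Σ/2 = 42.5 (positive ⇒ counter-clockwise traversal).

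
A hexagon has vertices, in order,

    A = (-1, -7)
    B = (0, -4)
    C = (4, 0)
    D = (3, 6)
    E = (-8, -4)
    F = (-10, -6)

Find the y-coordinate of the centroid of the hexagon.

-67/38

Apply the shoelace (surveyor's) formula. First the cross-terms c_i = x_i·y_{i+1} − x_{i+1}·y_i:
  4, 16, 24, 36, 8, 64  ⇒  2A = 152, A = 76.
Then Σ (y_i + y_{i+1})·c_i = -804, so ȳ = -804 / (6·76) = -67/38.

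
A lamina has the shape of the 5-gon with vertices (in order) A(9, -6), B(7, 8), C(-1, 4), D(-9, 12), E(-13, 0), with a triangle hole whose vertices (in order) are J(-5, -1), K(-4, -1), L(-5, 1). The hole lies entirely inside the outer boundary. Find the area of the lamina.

203

Outer boundary:
Apply the shoelace formula: 2A = Σ (x_i·y_{i+1} − x_{i+1}·y_i), indices taken mod 5.
Cross-terms: 114, 36, 24, 156, 78  ⇒  Σ = 408
Area = |Σ|/2 = 204.
Hole:
Apply Gauss's area formula: 2A = Σ (x_i·y_{i+1} − x_{i+1}·y_i), indices taken mod 3.
Σ = (1) + (-9) + (10) = 2
Area = |Σ|/2 = 1.
Net area = 204 − 1 = 203.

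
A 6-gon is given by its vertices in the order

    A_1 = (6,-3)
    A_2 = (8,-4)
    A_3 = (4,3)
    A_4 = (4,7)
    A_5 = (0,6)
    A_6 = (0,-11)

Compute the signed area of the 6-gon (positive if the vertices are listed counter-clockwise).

73

Apply Gauss's area formula: 2A = Σ (x_i·y_{i+1} − x_{i+1}·y_i), indices taken mod 6.
Σ = (0) + (40) + (16) + (24) + (0) + (66) = 146
Signed area = Σ/2 = 73 (positive ⇒ counter-clockwise traversal).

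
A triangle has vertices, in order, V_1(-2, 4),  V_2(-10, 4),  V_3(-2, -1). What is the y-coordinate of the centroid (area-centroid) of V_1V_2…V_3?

Apply Gauss's area formula. First the cross-terms c_i = x_i·y_{i+1} − x_{i+1}·y_i:
  32, 18, -10  ⇒  2A = 40, A = 20.
Then Σ (y_i + y_{i+1})·c_i = 280, so ȳ = 280 / (6·20) = 7/3.

7/3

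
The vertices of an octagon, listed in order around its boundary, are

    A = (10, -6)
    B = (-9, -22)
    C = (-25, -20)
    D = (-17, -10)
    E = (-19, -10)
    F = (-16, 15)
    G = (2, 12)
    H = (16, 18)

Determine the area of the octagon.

926.5

Apply the surveyor's formula: 2A = Σ (x_i·y_{i+1} − x_{i+1}·y_i), indices taken mod 8.
Σ = (-274) + (-370) + (-90) + (-20) + (-445) + (-222) + (-156) + (-276) = -1853
Area = |Σ|/2 = 926.5.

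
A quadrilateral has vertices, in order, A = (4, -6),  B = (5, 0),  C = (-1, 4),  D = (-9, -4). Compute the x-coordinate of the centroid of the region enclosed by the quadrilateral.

Apply the surveyor's formula. First the cross-terms c_i = x_i·y_{i+1} − x_{i+1}·y_i:
  30, 20, 40, 70  ⇒  2A = 160, A = 80.
Then Σ (x_i + x_{i+1})·c_i = -400, so x̄ = -400 / (6·80) = -5/6.

-5/6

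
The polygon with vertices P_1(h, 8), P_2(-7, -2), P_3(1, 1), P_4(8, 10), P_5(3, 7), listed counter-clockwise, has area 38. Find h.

Write out the shoelace sum; only the two edges meeting at P_1 involve h:
2·Area = [(3·8 − h·7) + (h·(-2) − (-7)·8)] + 23
       = -9·h + 103 = 76
⇒ h = 3.

3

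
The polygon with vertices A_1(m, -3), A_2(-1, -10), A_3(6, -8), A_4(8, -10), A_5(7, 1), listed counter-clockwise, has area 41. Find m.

The doubled signed area Σ (x_i y_{i+1} − x_{i+1} y_i) is linear in m.
With m=0 it equals 126; the coefficient of m is -11 (from the two edges through A_1).
So -11·m + 126 = 2·41 = 82 ⇒ m = 4.

4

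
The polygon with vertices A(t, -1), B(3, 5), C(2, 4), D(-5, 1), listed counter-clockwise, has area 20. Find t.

2

The doubled signed area Σ (x_i y_{i+1} − x_{i+1} y_i) is linear in t.
With t=0 it equals 32; the coefficient of t is 4 (from the two edges through A).
So 4·t + 32 = 2·20 = 40 ⇒ t = 2.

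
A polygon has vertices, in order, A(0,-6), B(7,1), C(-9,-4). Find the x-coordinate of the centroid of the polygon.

Apply Gauss's area formula. First the cross-terms c_i = x_i·y_{i+1} − x_{i+1}·y_i:
  42, -19, 54  ⇒  2A = 77, A = 38.5.
Then Σ (x_i + x_{i+1})·c_i = -154, so x̄ = -154 / (6·38.5) = -2/3.

-2/3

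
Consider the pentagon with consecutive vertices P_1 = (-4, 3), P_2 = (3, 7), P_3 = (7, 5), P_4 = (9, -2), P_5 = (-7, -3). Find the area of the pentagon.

102

Apply the shoelace formula: 2A = Σ (x_i·y_{i+1} − x_{i+1}·y_i), indices taken mod 5.
Σ = (-37) + (-34) + (-59) + (-41) + (-33) = -204
Area = |Σ|/2 = 102.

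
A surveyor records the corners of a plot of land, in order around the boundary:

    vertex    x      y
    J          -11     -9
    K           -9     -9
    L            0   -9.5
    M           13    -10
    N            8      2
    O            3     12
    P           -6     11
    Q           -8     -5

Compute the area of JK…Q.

331.5

Apply Gauss's area formula: 2A = Σ (x_i·y_{i+1} − x_{i+1}·y_i), indices taken mod 8.
Σ = (18) + (85.5) + (123.5) + (106) + (90) + (105) + (118) + (17) = 663
Area = |Σ|/2 = 331.5.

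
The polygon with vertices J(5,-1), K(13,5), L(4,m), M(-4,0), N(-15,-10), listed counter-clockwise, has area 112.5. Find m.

6

Write out the shoelace sum; only the two edges meeting at L involve m:
2·Area = [(13·m − 4·5) + (4·0 − (-4)·m)] + 143
       = 17·m + 123 = 225
⇒ m = 6.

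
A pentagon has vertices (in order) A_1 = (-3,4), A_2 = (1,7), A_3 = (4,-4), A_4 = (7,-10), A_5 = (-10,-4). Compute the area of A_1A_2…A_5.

124.5

Σ = (-25) + (-32) + (-12) + (-128) + (-52) = -249
Area = |Σ|/2 = 124.5.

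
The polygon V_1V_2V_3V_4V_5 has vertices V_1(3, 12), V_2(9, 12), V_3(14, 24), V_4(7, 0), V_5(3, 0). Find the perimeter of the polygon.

|V_1V_2| = √((6)² + (0)²) = √36 = 6
|V_2V_3| = √((5)² + (12)²) = √169 = 13
|V_3V_4| = √((-7)² + (-24)²) = √625 = 25
|V_4V_5| = √((-4)² + (0)²) = √16 = 4
|V_5V_1| = √((0)² + (12)²) = √144 = 12
Perimeter = 6 + 13 + 25 + 4 + 12 = 60.

60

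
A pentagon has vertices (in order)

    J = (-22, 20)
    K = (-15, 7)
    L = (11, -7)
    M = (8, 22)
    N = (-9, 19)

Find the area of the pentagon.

530

J→K: (-22)(7) − (-15)(20) = 146
K→L: (-15)(-7) − (11)(7) = 28
L→M: (11)(22) − (8)(-7) = 298
M→N: (8)(19) − (-9)(22) = 350
N→J: (-9)(20) − (-22)(19) = 238
Σ = 1060
Area = |Σ|/2 = 530.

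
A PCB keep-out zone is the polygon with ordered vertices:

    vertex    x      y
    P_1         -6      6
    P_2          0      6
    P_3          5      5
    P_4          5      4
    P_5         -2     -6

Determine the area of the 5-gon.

70.5

Σ = (-36) + (-30) + (-5) + (-22) + (-48) = -141
Area = |Σ|/2 = 70.5.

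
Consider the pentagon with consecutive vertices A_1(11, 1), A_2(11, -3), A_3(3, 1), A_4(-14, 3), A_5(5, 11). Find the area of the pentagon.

Apply the shoelace (surveyor's) formula: 2A = Σ (x_i·y_{i+1} − x_{i+1}·y_i), indices taken mod 5.
A_1→A_2: (11)(-3) − (11)(1) = -44
A_2→A_3: (11)(1) − (3)(-3) = 20
A_3→A_4: (3)(3) − (-14)(1) = 23
A_4→A_5: (-14)(11) − (5)(3) = -169
A_5→A_1: (5)(1) − (11)(11) = -116
Σ = -286
Area = |Σ|/2 = 143.

143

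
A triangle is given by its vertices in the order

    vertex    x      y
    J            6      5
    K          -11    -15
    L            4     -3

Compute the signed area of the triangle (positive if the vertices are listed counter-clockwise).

Apply Gauss's area formula: 2A = Σ (x_i·y_{i+1} − x_{i+1}·y_i), indices taken mod 3.
Σ = (-35) + (93) + (38) = 96
Signed area = Σ/2 = 48 (positive ⇒ counter-clockwise traversal).

48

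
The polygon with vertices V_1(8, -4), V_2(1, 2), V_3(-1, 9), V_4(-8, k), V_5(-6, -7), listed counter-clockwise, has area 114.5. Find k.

-2

The doubled signed area Σ (x_i y_{i+1} − x_{i+1} y_i) is linear in k.
With k=0 it equals 239; the coefficient of k is 5 (from the two edges through V_4).
So 5·k + 239 = 2·114.5 = 229 ⇒ k = -2.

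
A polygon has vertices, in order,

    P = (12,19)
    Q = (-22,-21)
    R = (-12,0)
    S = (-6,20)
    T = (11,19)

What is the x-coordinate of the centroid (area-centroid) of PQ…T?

-1303/291

Apply Gauss's area formula. First the cross-terms c_i = x_i·y_{i+1} − x_{i+1}·y_i:
  166, -252, -240, -334, -19  ⇒  2A = -679, A = -339.5.
Then Σ (x_i + x_{i+1})·c_i = 9121, so x̄ = 9121 / (6·(-339.5)) = -1303/291.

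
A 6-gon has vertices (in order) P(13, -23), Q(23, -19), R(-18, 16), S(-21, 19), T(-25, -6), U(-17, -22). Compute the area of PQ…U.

Apply the shoelace formula: 2A = Σ (x_i·y_{i+1} − x_{i+1}·y_i), indices taken mod 6.
P→Q: (13)(-19) − (23)(-23) = 282
Q→R: (23)(16) − (-18)(-19) = 26
R→S: (-18)(19) − (-21)(16) = -6
S→T: (-21)(-6) − (-25)(19) = 601
T→U: (-25)(-22) − (-17)(-6) = 448
U→P: (-17)(-23) − (13)(-22) = 677
Σ = 2028
Area = |Σ|/2 = 1014.

1014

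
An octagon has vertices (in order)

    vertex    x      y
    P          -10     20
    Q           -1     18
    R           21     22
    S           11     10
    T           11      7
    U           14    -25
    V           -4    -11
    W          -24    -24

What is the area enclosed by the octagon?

1070

Apply Gauss's area formula: 2A = Σ (x_i·y_{i+1} − x_{i+1}·y_i), indices taken mod 8.
P→Q: (-10)(18) − (-1)(20) = -160
Q→R: (-1)(22) − (21)(18) = -400
R→S: (21)(10) − (11)(22) = -32
S→T: (11)(7) − (11)(10) = -33
T→U: (11)(-25) − (14)(7) = -373
U→V: (14)(-11) − (-4)(-25) = -254
V→W: (-4)(-24) − (-24)(-11) = -168
W→P: (-24)(20) − (-10)(-24) = -720
Σ = -2140
Area = |Σ|/2 = 1070.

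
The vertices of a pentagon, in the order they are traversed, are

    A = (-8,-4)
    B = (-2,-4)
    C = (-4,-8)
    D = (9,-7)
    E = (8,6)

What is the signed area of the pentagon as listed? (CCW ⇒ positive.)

Apply the surveyor's formula: 2A = Σ (x_i·y_{i+1} − x_{i+1}·y_i), indices taken mod 5.
Cross-terms: 24, 0, 100, 110, 16  ⇒  Σ = 250
Signed area = Σ/2 = 125 (positive ⇒ counter-clockwise traversal).

125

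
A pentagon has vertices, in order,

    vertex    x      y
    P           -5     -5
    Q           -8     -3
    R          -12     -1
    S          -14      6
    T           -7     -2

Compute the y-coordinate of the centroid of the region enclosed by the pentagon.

Apply Gauss's area formula. First the cross-terms c_i = x_i·y_{i+1} − x_{i+1}·y_i:
  -25, -28, -86, 70, 25  ⇒  2A = -44, A = -22.
Then Σ (y_i + y_{i+1})·c_i = -13, so ȳ = -13 / (6·(-22)) = 13/132.

13/132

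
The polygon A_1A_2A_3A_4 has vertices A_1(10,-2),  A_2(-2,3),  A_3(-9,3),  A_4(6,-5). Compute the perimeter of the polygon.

42

|A_1A_2| = √((-12)² + (5)²) = √169 = 13
|A_2A_3| = √((-7)² + (0)²) = √49 = 7
|A_3A_4| = √((15)² + (-8)²) = √289 = 17
|A_4A_1| = √((4)² + (3)²) = √25 = 5
Perimeter = 13 + 7 + 17 + 5 = 42.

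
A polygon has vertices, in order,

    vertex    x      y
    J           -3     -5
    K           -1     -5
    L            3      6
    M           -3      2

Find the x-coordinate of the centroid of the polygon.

-37/48

Apply Gauss's area formula. First the cross-terms c_i = x_i·y_{i+1} − x_{i+1}·y_i:
  10, 9, 24, 21  ⇒  2A = 64, A = 32.
Then Σ (x_i + x_{i+1})·c_i = -148, so x̄ = -148 / (6·32) = -37/48.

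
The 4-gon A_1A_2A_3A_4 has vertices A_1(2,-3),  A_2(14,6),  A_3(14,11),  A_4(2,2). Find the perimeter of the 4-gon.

40

|A_1A_2| = √((12)² + (9)²) = √225 = 15
|A_2A_3| = √((0)² + (5)²) = √25 = 5
|A_3A_4| = √((-12)² + (-9)²) = √225 = 15
|A_4A_1| = √((0)² + (-5)²) = √25 = 5
Perimeter = 15 + 5 + 15 + 5 = 40.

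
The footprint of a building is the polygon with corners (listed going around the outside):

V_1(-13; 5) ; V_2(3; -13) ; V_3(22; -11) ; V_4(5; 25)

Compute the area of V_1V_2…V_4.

Σ = (154) + (253) + (605) + (350) = 1362
Area = |Σ|/2 = 681.

681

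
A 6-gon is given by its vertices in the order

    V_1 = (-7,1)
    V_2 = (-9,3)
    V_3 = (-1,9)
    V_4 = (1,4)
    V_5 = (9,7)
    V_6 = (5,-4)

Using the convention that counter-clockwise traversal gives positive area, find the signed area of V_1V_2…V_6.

-113

Apply the surveyor's formula: 2A = Σ (x_i·y_{i+1} − x_{i+1}·y_i), indices taken mod 6.
V_1→V_2: (-7)(3) − (-9)(1) = -12
V_2→V_3: (-9)(9) − (-1)(3) = -78
V_3→V_4: (-1)(4) − (1)(9) = -13
V_4→V_5: (1)(7) − (9)(4) = -29
V_5→V_6: (9)(-4) − (5)(7) = -71
V_6→V_1: (5)(1) − (-7)(-4) = -23
Σ = -226
Signed area = Σ/2 = -113 (negative ⇒ clockwise traversal).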